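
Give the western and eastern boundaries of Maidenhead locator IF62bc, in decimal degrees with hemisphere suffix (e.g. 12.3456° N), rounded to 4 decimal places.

7.9167° W, 7.8333° W

Field I=8, F=5: +8·20° lon, +5·10° lat → SW at lon -20°, lat -40°.
Square 6, 2: +6·2° lon, +2·1° lat → SW at lon -8°, lat -38°.
Subsquare b=1, c=2: +1·0.0833333° lon, +2·0.0416667° lat → SW at lon -7.91667°, lat -37.9167°.
Cell spans 0.0833333° lon × 0.0416667° lat.
west 7.9167° W, east 7.8333° W.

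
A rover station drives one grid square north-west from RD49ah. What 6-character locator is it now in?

Longitude subsquare a = 0; −1 → -1, wraps to 23 = x, carry into square.
Longitude square 4; −1 → 3.
Latitude subsquare h = 7; +1 → 8 = i.

RD39xi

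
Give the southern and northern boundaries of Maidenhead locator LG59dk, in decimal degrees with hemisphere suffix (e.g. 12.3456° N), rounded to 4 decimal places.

20.5833° S, 20.5417° S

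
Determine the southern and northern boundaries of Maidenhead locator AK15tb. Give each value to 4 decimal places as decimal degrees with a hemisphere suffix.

15.0417° N, 15.0833° N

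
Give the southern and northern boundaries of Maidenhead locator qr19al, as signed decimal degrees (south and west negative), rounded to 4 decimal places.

89.4583, 89.5000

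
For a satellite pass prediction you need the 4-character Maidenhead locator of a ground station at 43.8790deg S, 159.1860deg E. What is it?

Offset from 180°W / 90°S: lon 339.19°, lat 46.12°.
Field: 339.19/20 → 16 → Q, 46.12/10 → 4 → E; chars QE.
Square: 19.19/2 → 9, 6.12/1 → 6; chars 96.

QE96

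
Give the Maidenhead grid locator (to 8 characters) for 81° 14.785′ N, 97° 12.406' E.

NR81of49

Shift to the Maidenhead origin (180°W, 90°S): lon 277.20677, lat 171.24642.
Field: 277.20677/20 → 13 → N, 171.24642/10 → 17 → R; chars NR.
Square: 17.20677/2 → 8, 1.24642/1 → 1; chars 81.
Subsquare: 1.20677/0.0833333 → 14 → o, 0.24642/0.0416667 → 5 → f; chars of.
Extended square: 0.04010/0.00833333 → 4, 0.03808/0.00416667 → 9; chars 49.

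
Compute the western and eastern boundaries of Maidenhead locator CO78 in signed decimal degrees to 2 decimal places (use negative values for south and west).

Field C=2, O=14: +2·20° lon, +14·10° lat → SW at lon -140°, lat 50°.
Square 7, 8: +7·2° lon, +8·1° lat → SW at lon -126°, lat 58°.
Cell spans 2° lon × 1° lat.
west -126.00, east -124.00.

-126.00, -124.00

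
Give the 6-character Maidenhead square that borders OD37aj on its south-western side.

OD27xi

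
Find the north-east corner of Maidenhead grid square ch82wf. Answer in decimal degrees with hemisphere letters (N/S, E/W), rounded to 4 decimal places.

Field C=2, H=7: +2·20° lon, +7·10° lat → SW at lon -140°, lat -20°.
Square 8, 2: +8·2° lon, +2·1° lat → SW at lon -124°, lat -18°.
Subsquare w=22, f=5: +22·0.0833333° lon, +5·0.0416667° lat → SW at lon -122.167°, lat -17.7917°.
Cell spans 0.0833333° lon × 0.0416667° lat. NE corner is SW corner plus one full cell.
latitude 17.7500° S, longitude 122.0833° W.

17.7500° S, 122.0833° W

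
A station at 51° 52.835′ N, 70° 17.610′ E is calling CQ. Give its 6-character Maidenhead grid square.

Shift to the Maidenhead origin (180°W, 90°S): lon 250.2935, lat 141.8806.
Field (20°×10°, letters A–R): lon ⌊250.2935/20⌋ = 12 → M; lat ⌊141.8806/10⌋ = 14 → O.
Square (2°×1°, digits 0–9): lon ⌊10.2935/2⌋ = 5; lat ⌊1.8806/1⌋ = 1.
Subsquare (5′×2.5′, letters a–x): lon ⌊0.2935/0.0833333⌋ = 3 → d; lat ⌊0.8806/0.0416667⌋ = 21 → v.

MO51dv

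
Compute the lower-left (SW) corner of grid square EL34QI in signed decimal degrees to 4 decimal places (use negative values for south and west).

Field E=4, L=11: +4·20° lon, +11·10° lat → SW at lon -100°, lat 20°.
Square 3, 4: +3·2° lon, +4·1° lat → SW at lon -94°, lat 24°.
Subsquare q=16, i=8: +16·0.0833333° lon, +8·0.0416667° lat → SW at lon -92.6667°, lat 24.3333°.
latitude 24.3333, longitude -92.6667.

24.3333, -92.6667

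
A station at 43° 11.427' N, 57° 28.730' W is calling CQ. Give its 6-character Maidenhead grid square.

Add 180° to longitude and 90° to latitude: 122.5212, 133.1904.
Field (20°×10°, letters A–R): lon ⌊122.5212/20⌋ = 6 → G; lat ⌊133.1904/10⌋ = 13 → N.
Square (2°×1°, digits 0–9): lon ⌊2.5212/2⌋ = 1; lat ⌊3.1904/1⌋ = 3.
Subsquare (5′×2.5′, letters a–x): lon ⌊0.5212/0.0833333⌋ = 6 → g; lat ⌊0.1904/0.0416667⌋ = 4 → e.

GN13ge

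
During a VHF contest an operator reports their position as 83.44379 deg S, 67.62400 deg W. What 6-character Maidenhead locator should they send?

FA66en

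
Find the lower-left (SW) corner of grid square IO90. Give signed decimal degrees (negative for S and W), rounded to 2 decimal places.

Field I=8, O=14: +8·20° lon, +14·10° lat → SW at lon -20°, lat 50°.
Square 9, 0: +9·2° lon, +0·1° lat → SW at lon -2°, lat 50°.
latitude 50.00, longitude -2.00.

50.00, -2.00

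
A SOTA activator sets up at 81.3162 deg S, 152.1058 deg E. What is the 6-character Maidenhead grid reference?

Offset from 180°W / 90°S: lon 332.1058°, lat 8.6838°.
Field: 332.1058/20 → 16 → Q, 8.6838/10 → 0 → A; chars QA.
Square: 12.1058/2 → 6, 8.6838/1 → 8; chars 68.
Subsquare: 0.1058/0.0833333 → 1 → b, 0.6838/0.0416667 → 16 → q; chars bq.

QA68bq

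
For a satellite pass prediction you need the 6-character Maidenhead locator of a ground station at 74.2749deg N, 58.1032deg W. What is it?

Shift to the Maidenhead origin (180°W, 90°S): lon 121.8968, lat 164.2749.
Field (20°×10°, letters A–R): lon ⌊121.8968/20⌋ = 6 → G; lat ⌊164.2749/10⌋ = 16 → Q.
Square (2°×1°, digits 0–9): lon ⌊1.8968/2⌋ = 0; lat ⌊4.2749/1⌋ = 4.
Subsquare (5′×2.5′, letters a–x): lon ⌊1.8968/0.0833333⌋ = 22 → w; lat ⌊0.2749/0.0416667⌋ = 6 → g.

GQ04wg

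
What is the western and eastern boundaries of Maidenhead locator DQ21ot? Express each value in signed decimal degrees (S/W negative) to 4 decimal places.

Field D=3, Q=16: +3·20° lon, +16·10° lat → SW at lon -120°, lat 70°.
Square 2, 1: +2·2° lon, +1·1° lat → SW at lon -116°, lat 71°.
Subsquare o=14, t=19: +14·0.0833333° lon, +19·0.0416667° lat → SW at lon -114.833°, lat 71.7917°.
Cell spans 0.0833333° lon × 0.0416667° lat.
west -114.8333, east -114.7500.

-114.8333, -114.7500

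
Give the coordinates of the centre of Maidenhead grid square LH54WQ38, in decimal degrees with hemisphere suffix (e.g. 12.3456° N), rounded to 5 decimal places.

15.29792° S, 51.86250° E

Field L=11, H=7: +11·20° lon, +7·10° lat → SW at lon 40°, lat -20°.
Square 5, 4: +5·2° lon, +4·1° lat → SW at lon 50°, lat -16°.
Subsquare w=22, q=16: +22·0.0833333° lon, +16·0.0416667° lat → SW at lon 51.8333°, lat -15.3333°.
Extended square 3, 8: +3·0.00833333° lon, +8·0.00416667° lat → SW at lon 51.8583°, lat -15.3°.
Cell spans 0.00833333° lon × 0.00416667° lat. Centre is SW corner plus half of each.
latitude 15.29792° S, longitude 51.86250° E.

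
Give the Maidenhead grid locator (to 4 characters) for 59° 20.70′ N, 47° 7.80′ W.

GO69

Add 180° to longitude and 90° to latitude: 132.87, 149.34.
Field: 132.87/20 → 6 → G, 149.34/10 → 14 → O; chars GO.
Square: 12.87/2 → 6, 9.34/1 → 9; chars 69.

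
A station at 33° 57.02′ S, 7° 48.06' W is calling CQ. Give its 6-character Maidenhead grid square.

Offset from 180°W / 90°S: lon 172.1990°, lat 56.0497°.
Field (20°×10°, letters A–R): lon ⌊172.1990/20⌋ = 8 → I; lat ⌊56.0497/10⌋ = 5 → F.
Square (2°×1°, digits 0–9): lon ⌊12.1990/2⌋ = 6; lat ⌊6.0497/1⌋ = 6.
Subsquare (5′×2.5′, letters a–x): lon ⌊0.1990/0.0833333⌋ = 2 → c; lat ⌊0.0497/0.0416667⌋ = 1 → b.

IF66cb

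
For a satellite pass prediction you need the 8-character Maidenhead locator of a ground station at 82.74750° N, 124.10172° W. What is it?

CR72wr79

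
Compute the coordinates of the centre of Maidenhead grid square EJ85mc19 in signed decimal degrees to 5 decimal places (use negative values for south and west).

Field E=4, J=9: +4·20° lon, +9·10° lat → SW at lon -100°, lat 0°.
Square 8, 5: +8·2° lon, +5·1° lat → SW at lon -84°, lat 5°.
Subsquare m=12, c=2: +12·0.0833333° lon, +2·0.0416667° lat → SW at lon -83°, lat 5.08333°.
Extended square 1, 9: +1·0.00833333° lon, +9·0.00416667° lat → SW at lon -82.9917°, lat 5.12083°.
Cell spans 0.00833333° lon × 0.00416667° lat. Centre is SW corner plus half of each.
latitude 5.12292, longitude -82.98750.

5.12292, -82.98750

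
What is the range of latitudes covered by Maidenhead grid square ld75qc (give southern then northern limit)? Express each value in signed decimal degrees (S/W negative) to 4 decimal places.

-54.9167, -54.8750

Field L=11, D=3: +11·20° lon, +3·10° lat → SW at lon 40°, lat -60°.
Square 7, 5: +7·2° lon, +5·1° lat → SW at lon 54°, lat -55°.
Subsquare q=16, c=2: +16·0.0833333° lon, +2·0.0416667° lat → SW at lon 55.3333°, lat -54.9167°.
Cell spans 0.0833333° lon × 0.0416667° lat.
south -54.9167, north -54.8750.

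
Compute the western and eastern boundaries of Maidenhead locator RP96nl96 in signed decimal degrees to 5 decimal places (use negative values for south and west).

Field R=17, P=15: +17·20° lon, +15·10° lat → SW at lon 160°, lat 60°.
Square 9, 6: +9·2° lon, +6·1° lat → SW at lon 178°, lat 66°.
Subsquare n=13, l=11: +13·0.0833333° lon, +11·0.0416667° lat → SW at lon 179.083°, lat 66.4583°.
Extended square 9, 6: +9·0.00833333° lon, +6·0.00416667° lat → SW at lon 179.158°, lat 66.4833°.
Cell spans 0.00833333° lon × 0.00416667° lat.
west 179.15833, east 179.16667.

179.15833, 179.16667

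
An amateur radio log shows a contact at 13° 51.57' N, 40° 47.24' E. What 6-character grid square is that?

LK03ju

Add 180° to longitude and 90° to latitude: 220.7873, 103.8595.
Field (20°×10°, letters A–R): 220.7873/20 → 11 → L, 103.8595/10 → 10 → K; chars LK.
Square (2°×1°, digits 0–9): 0.7873/2 → 0, 3.8595/1 → 3; chars 03.
Subsquare (5′×2.5′, letters a–x): 0.7873/0.0833333 → 9 → j, 0.8595/0.0416667 → 20 → u; chars ju.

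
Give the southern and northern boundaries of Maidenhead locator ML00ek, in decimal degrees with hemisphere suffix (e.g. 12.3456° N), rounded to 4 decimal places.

20.4167° N, 20.4583° N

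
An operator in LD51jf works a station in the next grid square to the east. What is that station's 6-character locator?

LD51kf

Longitude subsquare j = 9; +1 → 10 = k.
The latitude characters are unchanged.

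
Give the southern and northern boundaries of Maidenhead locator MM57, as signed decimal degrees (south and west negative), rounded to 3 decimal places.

Field M=12, M=12: +12·20° lon, +12·10° lat → SW at lon 60°, lat 30°.
Square 5, 7: +5·2° lon, +7·1° lat → SW at lon 70°, lat 37°.
Cell spans 2° lon × 1° lat.
south 37.000, north 38.000.

37.000, 38.000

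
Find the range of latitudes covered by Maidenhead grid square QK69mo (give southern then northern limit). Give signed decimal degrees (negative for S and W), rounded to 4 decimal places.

Field Q=16, K=10: +16·20° lon, +10·10° lat → SW at lon 140°, lat 10°.
Square 6, 9: +6·2° lon, +9·1° lat → SW at lon 152°, lat 19°.
Subsquare m=12, o=14: +12·0.0833333° lon, +14·0.0416667° lat → SW at lon 153°, lat 19.5833°.
Cell spans 0.0833333° lon × 0.0416667° lat.
south 19.5833, north 19.6250.

19.5833, 19.6250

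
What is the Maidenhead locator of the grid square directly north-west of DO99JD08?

DO99id99

Longitude extended square 0; −1 → -1, wraps to 9, carry into subsquare.
Longitude subsquare j = 9; −1 → 8 = i.
Latitude extended square 8; +1 → 9.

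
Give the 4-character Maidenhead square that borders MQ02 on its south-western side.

Longitude square 0; −1 → -1, wraps to 9, carry into field.
Longitude field M = 12; −1 → 11 = L.
Latitude square 2; −1 → 1.

LQ91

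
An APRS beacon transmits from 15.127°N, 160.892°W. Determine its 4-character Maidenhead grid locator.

AK95

Add 180° to longitude and 90° to latitude: 19.11, 105.13.
Field: lon ⌊19.11/20⌋ = 0 → A; lat ⌊105.13/10⌋ = 10 → K.
Square: lon ⌊19.11/2⌋ = 9; lat ⌊5.13/1⌋ = 5.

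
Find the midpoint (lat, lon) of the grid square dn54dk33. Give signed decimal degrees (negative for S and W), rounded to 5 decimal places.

44.43125, -109.72083

Field D=3, N=13: +3·20° lon, +13·10° lat → SW at lon -120°, lat 40°.
Square 5, 4: +5·2° lon, +4·1° lat → SW at lon -110°, lat 44°.
Subsquare d=3, k=10: +3·0.0833333° lon, +10·0.0416667° lat → SW at lon -109.75°, lat 44.4167°.
Extended square 3, 3: +3·0.00833333° lon, +3·0.00416667° lat → SW at lon -109.725°, lat 44.4292°.
Cell spans 0.00833333° lon × 0.00416667° lat. Centre is SW corner plus half of each.
latitude 44.43125, longitude -109.72083.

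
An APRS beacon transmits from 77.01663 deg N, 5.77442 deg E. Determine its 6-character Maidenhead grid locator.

Offset from 180°W / 90°S: lon 185.7744°, lat 167.0166°.
Field: lon ⌊185.7744/20⌋ = 9 → J; lat ⌊167.0166/10⌋ = 16 → Q.
Square: lon ⌊5.7744/2⌋ = 2; lat ⌊7.0166/1⌋ = 7.
Subsquare: lon ⌊1.7744/0.0833333⌋ = 21 → v; lat ⌊0.0166/0.0416667⌋ = 0 → a.

JQ27va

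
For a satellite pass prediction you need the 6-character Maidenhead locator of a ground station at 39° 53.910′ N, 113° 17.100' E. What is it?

Offset from 180°W / 90°S: lon 293.2850°, lat 129.8985°.
Field: lon ⌊293.2850/20⌋ = 14 → O; lat ⌊129.8985/10⌋ = 12 → M.
Square: lon ⌊13.2850/2⌋ = 6; lat ⌊9.8985/1⌋ = 9.
Subsquare: lon ⌊1.2850/0.0833333⌋ = 15 → p; lat ⌊0.8985/0.0416667⌋ = 21 → v.

OM69pv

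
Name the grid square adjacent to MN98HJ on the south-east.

MN98ii

Longitude subsquare h = 7; +1 → 8 = i.
Latitude subsquare j = 9; −1 → 8 = i.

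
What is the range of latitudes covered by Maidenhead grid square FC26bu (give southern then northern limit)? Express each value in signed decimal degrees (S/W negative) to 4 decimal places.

-63.1667, -63.1250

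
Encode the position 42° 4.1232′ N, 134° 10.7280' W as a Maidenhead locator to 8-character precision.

Shift to the Maidenhead origin (180°W, 90°S): lon 45.82120, lat 132.06872.
Field: lon ⌊45.82120/20⌋ = 2 → C; lat ⌊132.06872/10⌋ = 13 → N.
Square: lon ⌊5.82120/2⌋ = 2; lat ⌊2.06872/1⌋ = 2.
Subsquare: lon ⌊1.82120/0.0833333⌋ = 21 → v; lat ⌊0.06872/0.0416667⌋ = 1 → b.
Extended square: lon ⌊0.07120/0.00833333⌋ = 8; lat ⌊0.02705/0.00416667⌋ = 6.

CN22vb86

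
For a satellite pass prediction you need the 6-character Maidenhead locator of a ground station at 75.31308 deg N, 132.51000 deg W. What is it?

CQ35rh

Shift to the Maidenhead origin (180°W, 90°S): lon 47.4900, lat 165.3131.
Field: lon ⌊47.4900/20⌋ = 2 → C; lat ⌊165.3131/10⌋ = 16 → Q.
Square: lon ⌊7.4900/2⌋ = 3; lat ⌊5.3131/1⌋ = 5.
Subsquare: lon ⌊1.4900/0.0833333⌋ = 17 → r; lat ⌊0.3131/0.0416667⌋ = 7 → h.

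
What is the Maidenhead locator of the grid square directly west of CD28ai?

CD18xi

Longitude subsquare a = 0; −1 → -1, wraps to 23 = x, carry into square.
Longitude square 2; −1 → 1.
The latitude characters are unchanged.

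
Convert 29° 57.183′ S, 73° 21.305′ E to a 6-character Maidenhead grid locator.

Shift to the Maidenhead origin (180°W, 90°S): lon 253.3551, lat 60.0469.
Field (20°×10°, letters A–R): 253.3551/20 → 12 → M, 60.0469/10 → 6 → G; chars MG.
Square (2°×1°, digits 0–9): 13.3551/2 → 6, 0.0469/1 → 0; chars 60.
Subsquare (5′×2.5′, letters a–x): 1.3551/0.0833333 → 16 → q, 0.0469/0.0416667 → 1 → b; chars qb.

MG60qb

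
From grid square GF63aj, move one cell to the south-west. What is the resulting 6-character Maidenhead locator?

GF53xi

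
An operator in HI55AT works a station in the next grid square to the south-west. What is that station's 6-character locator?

HI45xs

Longitude subsquare a = 0; −1 → -1, wraps to 23 = x, carry into square.
Longitude square 5; −1 → 4.
Latitude subsquare t = 19; −1 → 18 = s.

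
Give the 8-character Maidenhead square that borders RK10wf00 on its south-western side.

RK10ve99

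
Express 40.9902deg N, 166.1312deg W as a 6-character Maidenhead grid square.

AN60wx

Offset from 180°W / 90°S: lon 13.8688°, lat 130.9902°.
Field: lon ⌊13.8688/20⌋ = 0 → A; lat ⌊130.9902/10⌋ = 13 → N.
Square: lon ⌊13.8688/2⌋ = 6; lat ⌊0.9902/1⌋ = 0.
Subsquare: lon ⌊1.8688/0.0833333⌋ = 22 → w; lat ⌊0.9902/0.0416667⌋ = 23 → x.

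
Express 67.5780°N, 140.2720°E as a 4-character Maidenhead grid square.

Add 180° to longitude and 90° to latitude: 320.27, 157.58.
Field (20°×10°, letters A–R): 320.27/20 → 16 → Q, 157.58/10 → 15 → P; chars QP.
Square (2°×1°, digits 0–9): 0.27/2 → 0, 7.58/1 → 7; chars 07.

QP07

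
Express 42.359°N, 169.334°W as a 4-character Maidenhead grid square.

AN52

Offset from 180°W / 90°S: lon 10.67°, lat 132.36°.
Field: lon ⌊10.67/20⌋ = 0 → A; lat ⌊132.36/10⌋ = 13 → N.
Square: lon ⌊10.67/2⌋ = 5; lat ⌊2.36/1⌋ = 2.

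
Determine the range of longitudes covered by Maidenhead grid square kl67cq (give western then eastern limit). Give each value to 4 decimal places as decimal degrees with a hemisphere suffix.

Field K=10, L=11: +10·20° lon, +11·10° lat → SW at lon 20°, lat 20°.
Square 6, 7: +6·2° lon, +7·1° lat → SW at lon 32°, lat 27°.
Subsquare c=2, q=16: +2·0.0833333° lon, +16·0.0416667° lat → SW at lon 32.1667°, lat 27.6667°.
Cell spans 0.0833333° lon × 0.0416667° lat.
west 32.1667° E, east 32.2500° E.

32.1667° E, 32.2500° E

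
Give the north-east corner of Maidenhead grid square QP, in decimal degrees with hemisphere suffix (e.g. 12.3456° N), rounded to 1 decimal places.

Field Q=16, P=15: +16·20° lon, +15·10° lat → SW at lon 140°, lat 60°.
Cell spans 20° lon × 10° lat. NE corner is SW corner plus one full cell.
latitude 70.0° N, longitude 160.0° E.

70.0° N, 160.0° E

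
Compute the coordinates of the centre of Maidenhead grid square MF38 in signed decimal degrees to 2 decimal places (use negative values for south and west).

-31.50, 67.00

Field M=12, F=5: +12·20° lon, +5·10° lat → SW at lon 60°, lat -40°.
Square 3, 8: +3·2° lon, +8·1° lat → SW at lon 66°, lat -32°.
Cell spans 2° lon × 1° lat. Centre is SW corner plus half of each.
latitude -31.50, longitude 67.00.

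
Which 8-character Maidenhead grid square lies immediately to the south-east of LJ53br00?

Longitude extended square 0; +1 → 1.
Latitude extended square 0; −1 → -1, wraps to 9, carry into subsquare.
Latitude subsquare r = 17; −1 → 16 = q.

LJ53bq19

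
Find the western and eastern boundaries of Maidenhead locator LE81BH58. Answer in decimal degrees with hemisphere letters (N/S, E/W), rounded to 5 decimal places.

Field L=11, E=4: +11·20° lon, +4·10° lat → SW at lon 40°, lat -50°.
Square 8, 1: +8·2° lon, +1·1° lat → SW at lon 56°, lat -49°.
Subsquare b=1, h=7: +1·0.0833333° lon, +7·0.0416667° lat → SW at lon 56.0833°, lat -48.7083°.
Extended square 5, 8: +5·0.00833333° lon, +8·0.00416667° lat → SW at lon 56.125°, lat -48.675°.
Cell spans 0.00833333° lon × 0.00416667° lat.
west 56.12500° E, east 56.13333° E.

56.12500° E, 56.13333° E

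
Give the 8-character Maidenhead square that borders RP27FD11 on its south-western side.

Longitude extended square 1; −1 → 0.
Latitude extended square 1; −1 → 0.

RP27fd00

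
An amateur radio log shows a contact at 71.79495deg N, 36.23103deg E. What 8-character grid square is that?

Offset from 180°W / 90°S: lon 216.23103°, lat 161.79495°.
Field (20°×10°, letters A–R): 216.23103/20 → 10 → K, 161.79495/10 → 16 → Q; chars KQ.
Square (2°×1°, digits 0–9): 16.23103/2 → 8, 1.79495/1 → 1; chars 81.
Subsquare (5′×2.5′, letters a–x): 0.23103/0.0833333 → 2 → c, 0.79495/0.0416667 → 19 → t; chars ct.
Extended square (30″×15″, digits 0–9): 0.06436/0.00833333 → 7, 0.00328/0.00416667 → 0; chars 70.

KQ81ct70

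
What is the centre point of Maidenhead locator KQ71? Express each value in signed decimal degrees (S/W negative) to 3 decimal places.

Field K=10, Q=16: +10·20° lon, +16·10° lat → SW at lon 20°, lat 70°.
Square 7, 1: +7·2° lon, +1·1° lat → SW at lon 34°, lat 71°.
Cell spans 2° lon × 1° lat. Centre is SW corner plus half of each.
latitude 71.500, longitude 35.000.

71.500, 35.000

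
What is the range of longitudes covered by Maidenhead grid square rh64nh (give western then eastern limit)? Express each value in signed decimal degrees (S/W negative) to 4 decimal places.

Field R=17, H=7: +17·20° lon, +7·10° lat → SW at lon 160°, lat -20°.
Square 6, 4: +6·2° lon, +4·1° lat → SW at lon 172°, lat -16°.
Subsquare n=13, h=7: +13·0.0833333° lon, +7·0.0416667° lat → SW at lon 173.083°, lat -15.7083°.
Cell spans 0.0833333° lon × 0.0416667° lat.
west 173.0833, east 173.1667.

173.0833, 173.1667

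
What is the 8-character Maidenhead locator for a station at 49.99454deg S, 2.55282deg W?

Add 180° to longitude and 90° to latitude: 177.44718, 40.00546.
Field (20°×10°, letters A–R): lon ⌊177.44718/20⌋ = 8 → I; lat ⌊40.00546/10⌋ = 4 → E.
Square (2°×1°, digits 0–9): lon ⌊17.44718/2⌋ = 8; lat ⌊0.00546/1⌋ = 0.
Subsquare (5′×2.5′, letters a–x): lon ⌊1.44718/0.0833333⌋ = 17 → r; lat ⌊0.00546/0.0416667⌋ = 0 → a.
Extended square (30″×15″, digits 0–9): lon ⌊0.03051/0.00833333⌋ = 3; lat ⌊0.00546/0.00416667⌋ = 1.

IE80ra31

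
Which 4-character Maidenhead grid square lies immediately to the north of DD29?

Latitude square 9; +1 → 10, wraps to 0, carry into field.
Latitude field D = 3; +1 → 4 = E.
The longitude characters are unchanged.

DE20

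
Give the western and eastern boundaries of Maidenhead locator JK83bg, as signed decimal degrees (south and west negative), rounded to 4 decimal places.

16.0833, 16.1667

Field J=9, K=10: +9·20° lon, +10·10° lat → SW at lon 0°, lat 10°.
Square 8, 3: +8·2° lon, +3·1° lat → SW at lon 16°, lat 13°.
Subsquare b=1, g=6: +1·0.0833333° lon, +6·0.0416667° lat → SW at lon 16.0833°, lat 13.25°.
Cell spans 0.0833333° lon × 0.0416667° lat.
west 16.0833, east 16.1667.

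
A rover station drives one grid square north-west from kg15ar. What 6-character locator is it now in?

KG05xs

Longitude subsquare a = 0; −1 → -1, wraps to 23 = x, carry into square.
Longitude square 1; −1 → 0.
Latitude subsquare r = 17; +1 → 18 = s.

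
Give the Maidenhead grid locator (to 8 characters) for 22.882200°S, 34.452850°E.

KG77fc48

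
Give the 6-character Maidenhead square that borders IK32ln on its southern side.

Latitude subsquare n = 13; −1 → 12 = m.
The longitude characters are unchanged.

IK32lm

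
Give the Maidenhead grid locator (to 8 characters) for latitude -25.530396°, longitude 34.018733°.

Add 180° to longitude and 90° to latitude: 214.01873, 64.46960.
Field: 214.01873/20 → 10 → K, 64.46960/10 → 6 → G; chars KG.
Square: 14.01873/2 → 7, 4.46960/1 → 4; chars 74.
Subsquare: 0.01873/0.0833333 → 0 → a, 0.46960/0.0416667 → 11 → l; chars al.
Extended square: 0.01873/0.00833333 → 2, 0.01127/0.00416667 → 2; chars 22.

KG74al22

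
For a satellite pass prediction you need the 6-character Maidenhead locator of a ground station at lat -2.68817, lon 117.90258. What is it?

Offset from 180°W / 90°S: lon 297.9026°, lat 87.3118°.
Field: lon ⌊297.9026/20⌋ = 14 → O; lat ⌊87.3118/10⌋ = 8 → I.
Square: lon ⌊17.9026/2⌋ = 8; lat ⌊7.3118/1⌋ = 7.
Subsquare: lon ⌊1.9026/0.0833333⌋ = 22 → w; lat ⌊0.3118/0.0416667⌋ = 7 → h.

OI87wh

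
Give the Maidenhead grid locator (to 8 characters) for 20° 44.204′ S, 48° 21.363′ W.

Offset from 180°W / 90°S: lon 131.64395°, lat 69.26327°.
Field (20°×10°, letters A–R): 131.64395/20 → 6 → G, 69.26327/10 → 6 → G; chars GG.
Square (2°×1°, digits 0–9): 11.64395/2 → 5, 9.26327/1 → 9; chars 59.
Subsquare (5′×2.5′, letters a–x): 1.64395/0.0833333 → 19 → t, 0.26327/0.0416667 → 6 → g; chars tg.
Extended square (30″×15″, digits 0–9): 0.06062/0.00833333 → 7, 0.01327/0.00416667 → 3; chars 73.

GG59tg73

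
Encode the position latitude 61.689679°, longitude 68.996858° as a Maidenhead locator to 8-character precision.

Shift to the Maidenhead origin (180°W, 90°S): lon 248.99686, lat 151.68968.
Field (20°×10°, letters A–R): 248.99686/20 → 12 → M, 151.68968/10 → 15 → P; chars MP.
Square (2°×1°, digits 0–9): 8.99686/2 → 4, 1.68968/1 → 1; chars 41.
Subsquare (5′×2.5′, letters a–x): 0.99686/0.0833333 → 11 → l, 0.68968/0.0416667 → 16 → q; chars lq.
Extended square (30″×15″, digits 0–9): 0.08019/0.00833333 → 9, 0.02301/0.00416667 → 5; chars 95.

MP41lq95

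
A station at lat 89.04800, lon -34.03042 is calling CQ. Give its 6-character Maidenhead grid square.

HR29xb

Shift to the Maidenhead origin (180°W, 90°S): lon 145.9696, lat 179.0480.
Field: 145.9696/20 → 7 → H, 179.0480/10 → 17 → R; chars HR.
Square: 5.9696/2 → 2, 9.0480/1 → 9; chars 29.
Subsquare: 1.9696/0.0833333 → 23 → x, 0.0480/0.0416667 → 1 → b; chars xb.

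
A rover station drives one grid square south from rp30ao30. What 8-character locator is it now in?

RP30an39

Latitude extended square 0; −1 → -1, wraps to 9, carry into subsquare.
Latitude subsquare o = 14; −1 → 13 = n.
The longitude characters are unchanged.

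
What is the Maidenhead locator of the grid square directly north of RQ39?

RR30

Latitude square 9; +1 → 10, wraps to 0, carry into field.
Latitude field Q = 16; +1 → 17 = R.
The longitude characters are unchanged.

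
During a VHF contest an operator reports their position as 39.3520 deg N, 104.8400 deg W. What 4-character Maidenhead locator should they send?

DM79

Add 180° to longitude and 90° to latitude: 75.16, 129.35.
Field (20°×10°, letters A–R): lon ⌊75.16/20⌋ = 3 → D; lat ⌊129.35/10⌋ = 12 → M.
Square (2°×1°, digits 0–9): lon ⌊15.16/2⌋ = 7; lat ⌊9.35/1⌋ = 9.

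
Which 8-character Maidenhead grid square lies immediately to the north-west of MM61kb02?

MM61jb93

Longitude extended square 0; −1 → -1, wraps to 9, carry into subsquare.
Longitude subsquare k = 10; −1 → 9 = j.
Latitude extended square 2; +1 → 3.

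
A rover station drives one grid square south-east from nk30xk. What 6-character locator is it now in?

NK40aj

Longitude subsquare x = 23; +1 → 24, wraps to 0 = a, carry into square.
Longitude square 3; +1 → 4.
Latitude subsquare k = 10; −1 → 9 = j.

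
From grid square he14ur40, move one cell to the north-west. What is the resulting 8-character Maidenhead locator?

Longitude extended square 4; −1 → 3.
Latitude extended square 0; +1 → 1.

HE14ur31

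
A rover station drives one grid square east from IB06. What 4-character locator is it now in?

IB16

Longitude square 0; +1 → 1.
The latitude characters are unchanged.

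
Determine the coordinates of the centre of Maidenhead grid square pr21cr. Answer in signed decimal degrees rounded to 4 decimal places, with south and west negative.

81.7292, 124.2083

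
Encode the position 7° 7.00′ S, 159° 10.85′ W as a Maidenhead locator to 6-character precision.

BI02jv

Shift to the Maidenhead origin (180°W, 90°S): lon 20.8192, lat 82.8833.
Field (20°×10°, letters A–R): 20.8192/20 → 1 → B, 82.8833/10 → 8 → I; chars BI.
Square (2°×1°, digits 0–9): 0.8192/2 → 0, 2.8833/1 → 2; chars 02.
Subsquare (5′×2.5′, letters a–x): 0.8192/0.0833333 → 9 → j, 0.8833/0.0416667 → 21 → v; chars jv.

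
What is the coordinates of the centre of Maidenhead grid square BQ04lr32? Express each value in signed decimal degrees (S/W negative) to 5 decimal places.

74.71875, -159.05417

Field B=1, Q=16: +1·20° lon, +16·10° lat → SW at lon -160°, lat 70°.
Square 0, 4: +0·2° lon, +4·1° lat → SW at lon -160°, lat 74°.
Subsquare l=11, r=17: +11·0.0833333° lon, +17·0.0416667° lat → SW at lon -159.083°, lat 74.7083°.
Extended square 3, 2: +3·0.00833333° lon, +2·0.00416667° lat → SW at lon -159.058°, lat 74.7167°.
Cell spans 0.00833333° lon × 0.00416667° lat. Centre is SW corner plus half of each.
latitude 74.71875, longitude -159.05417.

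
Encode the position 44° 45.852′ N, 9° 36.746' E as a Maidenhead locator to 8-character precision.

JN44ts33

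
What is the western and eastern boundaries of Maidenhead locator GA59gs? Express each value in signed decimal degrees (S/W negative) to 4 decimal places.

Field G=6, A=0: +6·20° lon, +0·10° lat → SW at lon -60°, lat -90°.
Square 5, 9: +5·2° lon, +9·1° lat → SW at lon -50°, lat -81°.
Subsquare g=6, s=18: +6·0.0833333° lon, +18·0.0416667° lat → SW at lon -49.5°, lat -80.25°.
Cell spans 0.0833333° lon × 0.0416667° lat.
west -49.5000, east -49.4167.

-49.5000, -49.4167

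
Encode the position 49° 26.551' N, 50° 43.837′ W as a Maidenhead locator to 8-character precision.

Add 180° to longitude and 90° to latitude: 129.26938, 139.44252.
Field: lon ⌊129.26938/20⌋ = 6 → G; lat ⌊139.44252/10⌋ = 13 → N.
Square: lon ⌊9.26938/2⌋ = 4; lat ⌊9.44252/1⌋ = 9.
Subsquare: lon ⌊1.26938/0.0833333⌋ = 15 → p; lat ⌊0.44252/0.0416667⌋ = 10 → k.
Extended square: lon ⌊0.01938/0.00833333⌋ = 2; lat ⌊0.02585/0.00416667⌋ = 6.

GN49pk26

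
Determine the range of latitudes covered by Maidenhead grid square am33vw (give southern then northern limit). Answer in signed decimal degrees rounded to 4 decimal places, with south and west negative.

33.9167, 33.9583

Field A=0, M=12: +0·20° lon, +12·10° lat → SW at lon -180°, lat 30°.
Square 3, 3: +3·2° lon, +3·1° lat → SW at lon -174°, lat 33°.
Subsquare v=21, w=22: +21·0.0833333° lon, +22·0.0416667° lat → SW at lon -172.25°, lat 33.9167°.
Cell spans 0.0833333° lon × 0.0416667° lat.
south 33.9167, north 33.9583.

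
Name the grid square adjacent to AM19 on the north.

Latitude square 9; +1 → 10, wraps to 0, carry into field.
Latitude field M = 12; +1 → 13 = N.
The longitude characters are unchanged.

AN10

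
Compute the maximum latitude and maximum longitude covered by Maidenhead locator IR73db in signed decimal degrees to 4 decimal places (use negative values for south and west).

83.0833, -5.6667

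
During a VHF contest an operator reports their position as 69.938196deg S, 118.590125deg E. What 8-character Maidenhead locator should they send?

OC90hb04

Offset from 180°W / 90°S: lon 298.59013°, lat 20.06180°.
Field: lon ⌊298.59013/20⌋ = 14 → O; lat ⌊20.06180/10⌋ = 2 → C.
Square: lon ⌊18.59013/2⌋ = 9; lat ⌊0.06180/1⌋ = 0.
Subsquare: lon ⌊0.59013/0.0833333⌋ = 7 → h; lat ⌊0.06180/0.0416667⌋ = 1 → b.
Extended square: lon ⌊0.00679/0.00833333⌋ = 0; lat ⌊0.02014/0.00416667⌋ = 4.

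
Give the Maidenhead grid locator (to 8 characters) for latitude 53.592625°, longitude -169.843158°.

AO53bo82

Add 180° to longitude and 90° to latitude: 10.15684, 143.59262.
Field (20°×10°, letters A–R): lon ⌊10.15684/20⌋ = 0 → A; lat ⌊143.59262/10⌋ = 14 → O.
Square (2°×1°, digits 0–9): lon ⌊10.15684/2⌋ = 5; lat ⌊3.59262/1⌋ = 3.
Subsquare (5′×2.5′, letters a–x): lon ⌊0.15684/0.0833333⌋ = 1 → b; lat ⌊0.59262/0.0416667⌋ = 14 → o.
Extended square (30″×15″, digits 0–9): lon ⌊0.07351/0.00833333⌋ = 8; lat ⌊0.00929/0.00416667⌋ = 2.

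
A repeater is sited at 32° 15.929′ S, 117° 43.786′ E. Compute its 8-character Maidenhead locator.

Shift to the Maidenhead origin (180°W, 90°S): lon 297.72977, lat 57.73452.
Field: lon ⌊297.72977/20⌋ = 14 → O; lat ⌊57.73452/10⌋ = 5 → F.
Square: lon ⌊17.72977/2⌋ = 8; lat ⌊7.73452/1⌋ = 7.
Subsquare: lon ⌊1.72977/0.0833333⌋ = 20 → u; lat ⌊0.73452/0.0416667⌋ = 17 → r.
Extended square: lon ⌊0.06310/0.00833333⌋ = 7; lat ⌊0.02618/0.00416667⌋ = 6.

OF87ur76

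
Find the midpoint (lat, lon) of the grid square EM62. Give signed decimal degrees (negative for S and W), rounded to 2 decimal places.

32.50, -87.00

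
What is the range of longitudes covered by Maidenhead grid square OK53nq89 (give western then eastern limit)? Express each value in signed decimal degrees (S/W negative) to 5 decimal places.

111.15000, 111.15833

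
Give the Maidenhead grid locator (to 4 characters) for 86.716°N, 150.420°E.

QR56

Offset from 180°W / 90°S: lon 330.42°, lat 176.72°.
Field: lon ⌊330.42/20⌋ = 16 → Q; lat ⌊176.72/10⌋ = 17 → R.
Square: lon ⌊10.42/2⌋ = 5; lat ⌊6.72/1⌋ = 6.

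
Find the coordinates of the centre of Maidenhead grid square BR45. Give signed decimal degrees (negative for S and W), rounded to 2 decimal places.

Field B=1, R=17: +1·20° lon, +17·10° lat → SW at lon -160°, lat 80°.
Square 4, 5: +4·2° lon, +5·1° lat → SW at lon -152°, lat 85°.
Cell spans 2° lon × 1° lat. Centre is SW corner plus half of each.
latitude 85.50, longitude -151.00.

85.50, -151.00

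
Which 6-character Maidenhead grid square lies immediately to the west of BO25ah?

Longitude subsquare a = 0; −1 → -1, wraps to 23 = x, carry into square.
Longitude square 2; −1 → 1.
The latitude characters are unchanged.

BO15xh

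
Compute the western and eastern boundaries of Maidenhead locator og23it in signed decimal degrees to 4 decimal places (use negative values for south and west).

104.6667, 104.7500

Field O=14, G=6: +14·20° lon, +6·10° lat → SW at lon 100°, lat -30°.
Square 2, 3: +2·2° lon, +3·1° lat → SW at lon 104°, lat -27°.
Subsquare i=8, t=19: +8·0.0833333° lon, +19·0.0416667° lat → SW at lon 104.667°, lat -26.2083°.
Cell spans 0.0833333° lon × 0.0416667° lat.
west 104.6667, east 104.7500.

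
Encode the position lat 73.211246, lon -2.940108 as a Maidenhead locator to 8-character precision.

Offset from 180°W / 90°S: lon 177.05989°, lat 163.21125°.
Field: 177.05989/20 → 8 → I, 163.21125/10 → 16 → Q; chars IQ.
Square: 17.05989/2 → 8, 3.21125/1 → 3; chars 83.
Subsquare: 1.05989/0.0833333 → 12 → m, 0.21125/0.0416667 → 5 → f; chars mf.
Extended square: 0.05989/0.00833333 → 7, 0.00291/0.00416667 → 0; chars 70.

IQ83mf70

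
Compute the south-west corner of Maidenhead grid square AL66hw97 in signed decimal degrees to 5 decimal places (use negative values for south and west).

26.94583, -167.34167

Field A=0, L=11: +0·20° lon, +11·10° lat → SW at lon -180°, lat 20°.
Square 6, 6: +6·2° lon, +6·1° lat → SW at lon -168°, lat 26°.
Subsquare h=7, w=22: +7·0.0833333° lon, +22·0.0416667° lat → SW at lon -167.417°, lat 26.9167°.
Extended square 9, 7: +9·0.00833333° lon, +7·0.00416667° lat → SW at lon -167.342°, lat 26.9458°.
latitude 26.94583, longitude -167.34167.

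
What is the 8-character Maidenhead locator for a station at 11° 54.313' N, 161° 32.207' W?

Shift to the Maidenhead origin (180°W, 90°S): lon 18.46322, lat 101.90522.
Field (20°×10°, letters A–R): lon ⌊18.46322/20⌋ = 0 → A; lat ⌊101.90522/10⌋ = 10 → K.
Square (2°×1°, digits 0–9): lon ⌊18.46322/2⌋ = 9; lat ⌊1.90522/1⌋ = 1.
Subsquare (5′×2.5′, letters a–x): lon ⌊0.46322/0.0833333⌋ = 5 → f; lat ⌊0.90522/0.0416667⌋ = 21 → v.
Extended square (30″×15″, digits 0–9): lon ⌊0.04655/0.00833333⌋ = 5; lat ⌊0.03022/0.00416667⌋ = 7.

AK91fv57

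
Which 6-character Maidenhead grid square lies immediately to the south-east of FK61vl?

Longitude subsquare v = 21; +1 → 22 = w.
Latitude subsquare l = 11; −1 → 10 = k.

FK61wk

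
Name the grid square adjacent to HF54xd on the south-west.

HF54wc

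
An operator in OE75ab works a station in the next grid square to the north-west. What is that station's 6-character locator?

OE65xc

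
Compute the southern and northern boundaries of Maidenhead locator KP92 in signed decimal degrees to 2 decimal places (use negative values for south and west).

62.00, 63.00

Field K=10, P=15: +10·20° lon, +15·10° lat → SW at lon 20°, lat 60°.
Square 9, 2: +9·2° lon, +2·1° lat → SW at lon 38°, lat 62°.
Cell spans 2° lon × 1° lat.
south 62.00, north 63.00.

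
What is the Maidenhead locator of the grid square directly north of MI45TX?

MI46ta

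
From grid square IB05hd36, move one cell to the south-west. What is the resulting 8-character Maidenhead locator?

Longitude extended square 3; −1 → 2.
Latitude extended square 6; −1 → 5.

IB05hd25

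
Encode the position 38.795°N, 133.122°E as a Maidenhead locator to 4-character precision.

Shift to the Maidenhead origin (180°W, 90°S): lon 313.12, lat 128.80.
Field (20°×10°, letters A–R): lon ⌊313.12/20⌋ = 15 → P; lat ⌊128.80/10⌋ = 12 → M.
Square (2°×1°, digits 0–9): lon ⌊13.12/2⌋ = 6; lat ⌊8.80/1⌋ = 8.

PM68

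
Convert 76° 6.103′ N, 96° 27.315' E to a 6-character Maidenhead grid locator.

NQ86fc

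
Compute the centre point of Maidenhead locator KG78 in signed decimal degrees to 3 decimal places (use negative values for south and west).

-21.500, 35.000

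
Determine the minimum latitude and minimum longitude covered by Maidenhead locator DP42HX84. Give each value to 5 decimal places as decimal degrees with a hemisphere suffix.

62.97500° N, 111.35000° W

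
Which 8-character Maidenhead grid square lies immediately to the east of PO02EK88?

Longitude extended square 8; +1 → 9.
The latitude characters are unchanged.

PO02ek98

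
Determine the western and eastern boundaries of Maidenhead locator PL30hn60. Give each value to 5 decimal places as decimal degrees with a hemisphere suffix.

126.63333° E, 126.64167° E

Field P=15, L=11: +15·20° lon, +11·10° lat → SW at lon 120°, lat 20°.
Square 3, 0: +3·2° lon, +0·1° lat → SW at lon 126°, lat 20°.
Subsquare h=7, n=13: +7·0.0833333° lon, +13·0.0416667° lat → SW at lon 126.583°, lat 20.5417°.
Extended square 6, 0: +6·0.00833333° lon, +0·0.00416667° lat → SW at lon 126.633°, lat 20.5417°.
Cell spans 0.00833333° lon × 0.00416667° lat.
west 126.63333° E, east 126.64167° E.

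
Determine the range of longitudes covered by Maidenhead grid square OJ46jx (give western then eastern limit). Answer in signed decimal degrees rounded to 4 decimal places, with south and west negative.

108.7500, 108.8333

Field O=14, J=9: +14·20° lon, +9·10° lat → SW at lon 100°, lat 0°.
Square 4, 6: +4·2° lon, +6·1° lat → SW at lon 108°, lat 6°.
Subsquare j=9, x=23: +9·0.0833333° lon, +23·0.0416667° lat → SW at lon 108.75°, lat 6.95833°.
Cell spans 0.0833333° lon × 0.0416667° lat.
west 108.7500, east 108.8333.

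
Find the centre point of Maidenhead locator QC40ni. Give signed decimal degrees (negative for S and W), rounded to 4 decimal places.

Field Q=16, C=2: +16·20° lon, +2·10° lat → SW at lon 140°, lat -70°.
Square 4, 0: +4·2° lon, +0·1° lat → SW at lon 148°, lat -70°.
Subsquare n=13, i=8: +13·0.0833333° lon, +8·0.0416667° lat → SW at lon 149.083°, lat -69.6667°.
Cell spans 0.0833333° lon × 0.0416667° lat. Centre is SW corner plus half of each.
latitude -69.6458, longitude 149.1250.

-69.6458, 149.1250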